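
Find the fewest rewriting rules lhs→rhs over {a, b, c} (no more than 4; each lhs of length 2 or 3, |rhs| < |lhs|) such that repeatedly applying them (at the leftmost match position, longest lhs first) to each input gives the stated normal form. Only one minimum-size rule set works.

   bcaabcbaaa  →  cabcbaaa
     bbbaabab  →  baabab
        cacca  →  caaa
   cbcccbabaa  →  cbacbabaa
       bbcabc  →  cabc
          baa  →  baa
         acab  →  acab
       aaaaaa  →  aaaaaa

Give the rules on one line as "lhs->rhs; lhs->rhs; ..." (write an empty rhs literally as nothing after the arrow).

  | bcaabcbaaa => cabcbaaa
  | bbbaabab => baabab
  | cacca => caaa
  | cbcccbabaa => cbacbabaa

bb->; bca->c; cc->a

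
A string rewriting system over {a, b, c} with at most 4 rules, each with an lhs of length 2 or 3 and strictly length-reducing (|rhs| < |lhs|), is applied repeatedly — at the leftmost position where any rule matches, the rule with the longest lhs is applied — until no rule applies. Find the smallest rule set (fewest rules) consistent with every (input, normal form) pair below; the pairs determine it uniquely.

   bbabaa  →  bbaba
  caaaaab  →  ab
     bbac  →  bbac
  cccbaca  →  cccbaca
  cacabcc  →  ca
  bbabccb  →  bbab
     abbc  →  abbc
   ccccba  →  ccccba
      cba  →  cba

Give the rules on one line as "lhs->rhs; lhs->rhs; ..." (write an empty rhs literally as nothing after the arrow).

  | bbabaa => bbaba
  | caaaaab => aaab => aab => ab
  | bbac
  | cccbaca

aa->a; bcc->a; caa->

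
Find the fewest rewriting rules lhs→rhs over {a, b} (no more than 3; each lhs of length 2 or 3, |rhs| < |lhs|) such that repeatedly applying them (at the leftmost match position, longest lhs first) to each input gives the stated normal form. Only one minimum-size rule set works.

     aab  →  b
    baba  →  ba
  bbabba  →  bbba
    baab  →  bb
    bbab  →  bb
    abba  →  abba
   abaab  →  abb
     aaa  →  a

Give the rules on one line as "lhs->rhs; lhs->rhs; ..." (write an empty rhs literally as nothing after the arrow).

aa->; bab->b

  | aab => b
  | baba => ba
  | bbabba => bbba
  | baab => bb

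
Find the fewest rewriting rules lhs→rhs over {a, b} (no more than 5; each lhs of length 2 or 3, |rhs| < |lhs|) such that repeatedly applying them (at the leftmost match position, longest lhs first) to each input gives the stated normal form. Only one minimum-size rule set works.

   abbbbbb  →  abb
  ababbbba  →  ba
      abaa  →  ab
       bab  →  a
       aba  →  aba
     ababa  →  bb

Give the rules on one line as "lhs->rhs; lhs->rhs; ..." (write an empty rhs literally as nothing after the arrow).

aa->; aaa->bb; bab->a; bbb->b

  | abbbbbb => abbbb => abb
  | ababbbba => aabbba => bbba => ba
  | abaa => ab
  | bab => a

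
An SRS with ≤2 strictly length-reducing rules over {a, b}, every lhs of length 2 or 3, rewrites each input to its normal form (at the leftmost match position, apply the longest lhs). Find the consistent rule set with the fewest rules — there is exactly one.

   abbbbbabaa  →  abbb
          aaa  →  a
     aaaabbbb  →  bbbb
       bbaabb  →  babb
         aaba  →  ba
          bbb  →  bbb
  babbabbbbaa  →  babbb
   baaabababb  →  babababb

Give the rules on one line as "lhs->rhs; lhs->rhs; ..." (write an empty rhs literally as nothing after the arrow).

aa->; bba->b

  | abbbbbabaa => abbbbbaa => abbbba => abbb
  | aaa => a
  | aaaabbbb => aabbbb => bbbb
  | bbaabb => babb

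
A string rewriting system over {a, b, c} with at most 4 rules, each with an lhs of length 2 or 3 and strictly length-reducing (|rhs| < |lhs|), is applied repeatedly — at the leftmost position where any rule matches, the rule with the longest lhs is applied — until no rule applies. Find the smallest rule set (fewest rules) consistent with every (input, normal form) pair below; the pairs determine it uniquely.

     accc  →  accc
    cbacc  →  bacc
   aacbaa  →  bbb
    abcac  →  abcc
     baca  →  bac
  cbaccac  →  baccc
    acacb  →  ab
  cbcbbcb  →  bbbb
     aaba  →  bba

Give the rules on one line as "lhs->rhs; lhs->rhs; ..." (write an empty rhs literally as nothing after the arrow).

aa->b; ca->c; cb->b

  | accc
  | cbacc => bacc
  | aacbaa => bcbaa => bbaa => bbb
  | abcac => abcc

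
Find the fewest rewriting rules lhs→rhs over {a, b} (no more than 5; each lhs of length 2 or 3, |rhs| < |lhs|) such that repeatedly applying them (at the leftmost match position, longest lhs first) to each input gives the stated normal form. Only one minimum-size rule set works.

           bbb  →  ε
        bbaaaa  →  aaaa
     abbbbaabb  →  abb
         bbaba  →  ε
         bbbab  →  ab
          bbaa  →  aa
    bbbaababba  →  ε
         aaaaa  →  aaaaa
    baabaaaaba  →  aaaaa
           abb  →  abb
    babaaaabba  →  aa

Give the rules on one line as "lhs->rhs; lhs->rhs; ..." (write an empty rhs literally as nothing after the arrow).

  | bbb => ε
  | bbaaaa => baaaa => aaaa
  | abbbbaabb => abaabb => abb
  | bbaba => baba => aba => ε

aab->a; aba->; ba->a; bbb->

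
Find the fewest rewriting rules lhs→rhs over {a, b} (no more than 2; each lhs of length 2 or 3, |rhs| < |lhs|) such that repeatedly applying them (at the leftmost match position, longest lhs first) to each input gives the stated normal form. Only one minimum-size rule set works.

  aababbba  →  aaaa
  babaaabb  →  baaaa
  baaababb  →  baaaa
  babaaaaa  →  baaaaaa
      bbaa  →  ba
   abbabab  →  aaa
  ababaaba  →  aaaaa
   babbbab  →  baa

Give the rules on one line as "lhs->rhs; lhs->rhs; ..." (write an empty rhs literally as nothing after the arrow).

  | aababbba => aaabbba => aaabba => aaaba => aaaa
  | babaaabb => baaaabb => baaaab => baaaa
  | baaababb => baaaabb => baaaab => baaaa
  | babaaaaa => baaaaaa

ab->a; bba->b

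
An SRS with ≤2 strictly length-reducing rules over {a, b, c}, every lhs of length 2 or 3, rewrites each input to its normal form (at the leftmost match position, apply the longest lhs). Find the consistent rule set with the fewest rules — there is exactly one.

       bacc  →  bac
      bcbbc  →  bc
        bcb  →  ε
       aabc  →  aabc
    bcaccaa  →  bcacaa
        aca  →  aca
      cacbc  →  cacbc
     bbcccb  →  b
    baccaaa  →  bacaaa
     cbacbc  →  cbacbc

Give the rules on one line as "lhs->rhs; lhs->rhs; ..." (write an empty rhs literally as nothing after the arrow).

bcb->; cc->c

  | bacc => bac
  | bcbbc => bc
  | bcb => ε
  | aabc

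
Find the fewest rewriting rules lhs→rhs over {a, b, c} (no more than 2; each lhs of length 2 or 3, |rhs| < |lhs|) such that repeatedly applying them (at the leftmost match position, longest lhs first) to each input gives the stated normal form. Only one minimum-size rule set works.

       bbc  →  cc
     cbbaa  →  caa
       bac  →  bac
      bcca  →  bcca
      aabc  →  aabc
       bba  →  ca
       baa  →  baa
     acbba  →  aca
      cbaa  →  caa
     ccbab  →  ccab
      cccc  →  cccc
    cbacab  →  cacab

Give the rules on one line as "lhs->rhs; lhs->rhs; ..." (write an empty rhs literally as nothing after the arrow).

bb->c; cb->c

  | bbc => cc
  | cbbaa => cbaa => caa
  | bac
  | bcca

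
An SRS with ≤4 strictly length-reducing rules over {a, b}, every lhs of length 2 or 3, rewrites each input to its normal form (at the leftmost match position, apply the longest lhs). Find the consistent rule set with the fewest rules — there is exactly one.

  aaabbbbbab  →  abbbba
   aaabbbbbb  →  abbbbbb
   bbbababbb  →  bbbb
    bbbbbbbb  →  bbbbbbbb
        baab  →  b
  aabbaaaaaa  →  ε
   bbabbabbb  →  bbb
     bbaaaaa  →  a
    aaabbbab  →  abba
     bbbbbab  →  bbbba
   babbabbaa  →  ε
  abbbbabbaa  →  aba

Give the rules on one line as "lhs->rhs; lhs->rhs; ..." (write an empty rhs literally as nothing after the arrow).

  | aaabbbbbab => abbbbbab => abbbba
  | aaabbbbbb => abbbbbb
  | bbbababbb => bbaabbb => bbbb
  | bbbbbbbb

aa->; baa->; bab->a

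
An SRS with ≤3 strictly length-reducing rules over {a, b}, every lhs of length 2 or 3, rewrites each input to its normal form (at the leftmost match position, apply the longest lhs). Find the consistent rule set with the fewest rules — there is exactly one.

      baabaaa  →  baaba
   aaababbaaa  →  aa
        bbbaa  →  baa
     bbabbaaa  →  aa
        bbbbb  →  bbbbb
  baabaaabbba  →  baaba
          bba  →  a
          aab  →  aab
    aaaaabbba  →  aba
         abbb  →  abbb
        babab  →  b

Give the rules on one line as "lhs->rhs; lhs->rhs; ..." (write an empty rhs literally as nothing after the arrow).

  | baabaaa => baaba
  | aaababbaaa => ababbaaa => abbaaa => aaaa => aa
  | bbbaa => baa
  | bbabbaaa => abbaaa => aaaa => aa

aaa->a; bab->b; bba->a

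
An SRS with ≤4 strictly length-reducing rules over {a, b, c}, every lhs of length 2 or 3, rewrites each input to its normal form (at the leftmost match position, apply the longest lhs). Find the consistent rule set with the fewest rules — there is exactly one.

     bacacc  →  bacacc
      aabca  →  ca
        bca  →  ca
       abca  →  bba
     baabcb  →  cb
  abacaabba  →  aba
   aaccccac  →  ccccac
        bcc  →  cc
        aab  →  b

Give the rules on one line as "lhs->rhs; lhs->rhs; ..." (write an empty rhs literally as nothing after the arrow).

aa->; abc->bb; bc->c; cbb->a

  | bacacc
  | aabca => bca => ca
  | bca => ca
  | abca => bba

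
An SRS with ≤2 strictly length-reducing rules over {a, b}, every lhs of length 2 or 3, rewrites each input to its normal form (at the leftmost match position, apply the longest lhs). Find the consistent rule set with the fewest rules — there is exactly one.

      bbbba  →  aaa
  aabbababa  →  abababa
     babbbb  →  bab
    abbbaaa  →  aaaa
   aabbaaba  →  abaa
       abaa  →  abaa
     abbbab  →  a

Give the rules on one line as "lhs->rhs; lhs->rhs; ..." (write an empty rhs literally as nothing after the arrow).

  | bbbba => abba => aaa
  | aabbababa => abababa
  | babbbb => baabb => bab
  | abbbaaa => aabaaa => aaaa

aab->a; bb->a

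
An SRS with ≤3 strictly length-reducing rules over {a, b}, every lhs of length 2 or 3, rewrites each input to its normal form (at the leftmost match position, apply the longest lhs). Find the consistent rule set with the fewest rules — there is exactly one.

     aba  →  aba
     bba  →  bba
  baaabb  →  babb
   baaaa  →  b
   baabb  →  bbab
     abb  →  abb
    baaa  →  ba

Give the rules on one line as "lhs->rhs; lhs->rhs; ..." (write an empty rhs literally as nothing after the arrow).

  | aba
  | bba
  | baaabb => babb
  | baaaa => baa => b

aa->; aab->ba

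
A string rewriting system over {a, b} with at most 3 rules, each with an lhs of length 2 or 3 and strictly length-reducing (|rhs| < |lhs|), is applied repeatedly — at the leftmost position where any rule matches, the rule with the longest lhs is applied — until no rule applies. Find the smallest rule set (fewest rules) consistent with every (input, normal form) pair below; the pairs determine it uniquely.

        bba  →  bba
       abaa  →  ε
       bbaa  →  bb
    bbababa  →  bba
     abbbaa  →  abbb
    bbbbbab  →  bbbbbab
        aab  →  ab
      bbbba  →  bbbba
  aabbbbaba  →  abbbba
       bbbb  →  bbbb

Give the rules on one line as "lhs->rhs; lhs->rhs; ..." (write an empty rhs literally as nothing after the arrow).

aa->; aab->ab; aba->a

  | bba
  | abaa => aa => ε
  | bbaa => bb
  | bbababa => bbaba => bba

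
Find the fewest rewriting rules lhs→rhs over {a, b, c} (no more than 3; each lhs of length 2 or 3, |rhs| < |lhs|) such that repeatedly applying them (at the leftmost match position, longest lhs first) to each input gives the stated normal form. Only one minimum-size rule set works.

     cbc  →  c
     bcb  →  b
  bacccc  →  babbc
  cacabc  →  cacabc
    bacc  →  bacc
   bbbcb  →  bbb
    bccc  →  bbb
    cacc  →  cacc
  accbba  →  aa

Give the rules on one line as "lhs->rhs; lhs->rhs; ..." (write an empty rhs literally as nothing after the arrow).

cb->; ccc->bb

  | cbc => c
  | bcb => b
  | bacccc => babbc
  | cacabc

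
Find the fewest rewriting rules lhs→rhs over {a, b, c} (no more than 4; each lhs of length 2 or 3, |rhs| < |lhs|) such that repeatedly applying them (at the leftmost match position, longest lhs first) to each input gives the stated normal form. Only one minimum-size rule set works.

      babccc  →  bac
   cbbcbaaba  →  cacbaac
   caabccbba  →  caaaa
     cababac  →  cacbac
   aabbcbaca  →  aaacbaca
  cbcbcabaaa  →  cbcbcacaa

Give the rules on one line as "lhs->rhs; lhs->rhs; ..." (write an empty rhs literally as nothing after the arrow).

  | babccc => bac
  | cbbcbaaba => cacbaaba => cacbaac
  | caabccbba => caabba => caaaa
  | cababac => cacbac

aba->ac; bb->a; bcc->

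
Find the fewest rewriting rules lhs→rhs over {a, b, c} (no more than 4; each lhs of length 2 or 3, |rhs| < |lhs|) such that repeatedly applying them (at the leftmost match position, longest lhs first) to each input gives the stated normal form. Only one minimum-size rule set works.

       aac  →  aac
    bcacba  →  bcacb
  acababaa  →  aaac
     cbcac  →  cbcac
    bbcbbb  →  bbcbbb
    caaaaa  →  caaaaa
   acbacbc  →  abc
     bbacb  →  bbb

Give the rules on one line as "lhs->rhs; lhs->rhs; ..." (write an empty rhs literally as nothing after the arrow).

  | aac
  | bcacba => bcacb
  | acababaa => aabaa => aaac
  | cbcac

ba->b; baa->ac; bac->ab; cab->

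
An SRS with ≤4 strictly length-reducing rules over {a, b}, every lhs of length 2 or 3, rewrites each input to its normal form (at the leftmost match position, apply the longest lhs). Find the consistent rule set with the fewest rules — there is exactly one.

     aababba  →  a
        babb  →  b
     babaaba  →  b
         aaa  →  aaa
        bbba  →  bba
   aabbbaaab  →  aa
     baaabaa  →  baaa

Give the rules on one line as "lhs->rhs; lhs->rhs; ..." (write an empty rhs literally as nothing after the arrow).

  | aababba => abba => a
  | babb => b
  | babaaba => baba => b
  | aaa

ab->a; aba->; abb->; bbb->bb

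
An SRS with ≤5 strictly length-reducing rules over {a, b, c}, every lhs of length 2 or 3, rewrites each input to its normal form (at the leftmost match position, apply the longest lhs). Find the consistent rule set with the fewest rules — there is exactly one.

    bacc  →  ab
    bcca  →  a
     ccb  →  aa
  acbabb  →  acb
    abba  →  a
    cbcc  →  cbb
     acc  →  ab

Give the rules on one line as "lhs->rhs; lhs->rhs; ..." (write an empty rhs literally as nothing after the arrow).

  | bacc => acc => ab
  | bcca => bba => ba => a
  | ccb => aa
  | acbabb => acabb => acb

abb->b; ba->a; cc->b; ccb->aa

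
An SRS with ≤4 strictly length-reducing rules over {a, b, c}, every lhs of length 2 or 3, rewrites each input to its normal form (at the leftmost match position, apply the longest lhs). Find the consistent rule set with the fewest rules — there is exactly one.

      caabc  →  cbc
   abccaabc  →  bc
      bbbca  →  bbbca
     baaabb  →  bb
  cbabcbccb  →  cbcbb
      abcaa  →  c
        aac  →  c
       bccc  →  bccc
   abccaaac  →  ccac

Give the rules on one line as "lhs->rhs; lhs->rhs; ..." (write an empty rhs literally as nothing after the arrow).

  | caabc => cbc
  | abccaabc => ccaabc => ccbc => bc
  | bbbca
  | baaabb => babb => bb

aa->; ab->; ccb->b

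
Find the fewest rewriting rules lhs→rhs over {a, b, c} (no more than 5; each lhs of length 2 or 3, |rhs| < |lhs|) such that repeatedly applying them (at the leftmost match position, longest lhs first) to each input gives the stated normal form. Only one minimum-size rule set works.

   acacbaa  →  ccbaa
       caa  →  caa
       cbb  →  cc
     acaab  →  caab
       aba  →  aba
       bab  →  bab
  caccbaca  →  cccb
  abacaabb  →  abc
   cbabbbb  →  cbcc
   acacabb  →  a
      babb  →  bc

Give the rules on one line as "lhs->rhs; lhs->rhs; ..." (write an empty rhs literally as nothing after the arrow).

  | acacbaa => cacbaa => ccbaa
  | caa
  | cbb => cc
  | acaab => caab

ac->c; bb->c; bca->b; cab->a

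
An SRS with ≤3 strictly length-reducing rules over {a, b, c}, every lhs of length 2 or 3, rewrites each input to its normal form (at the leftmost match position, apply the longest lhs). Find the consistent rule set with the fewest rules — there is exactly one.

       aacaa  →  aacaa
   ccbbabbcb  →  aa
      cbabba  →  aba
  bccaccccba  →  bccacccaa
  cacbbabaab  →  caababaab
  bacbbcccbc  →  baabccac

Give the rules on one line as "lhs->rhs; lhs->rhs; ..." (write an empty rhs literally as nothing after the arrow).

  | aacaa
  | ccbbabbcb => cababbcb => cabbcb => cbcb => acb => aa
  | cbabba => aabba => aba
  | bccaccccba => bccacccaa

abb->b; cb->a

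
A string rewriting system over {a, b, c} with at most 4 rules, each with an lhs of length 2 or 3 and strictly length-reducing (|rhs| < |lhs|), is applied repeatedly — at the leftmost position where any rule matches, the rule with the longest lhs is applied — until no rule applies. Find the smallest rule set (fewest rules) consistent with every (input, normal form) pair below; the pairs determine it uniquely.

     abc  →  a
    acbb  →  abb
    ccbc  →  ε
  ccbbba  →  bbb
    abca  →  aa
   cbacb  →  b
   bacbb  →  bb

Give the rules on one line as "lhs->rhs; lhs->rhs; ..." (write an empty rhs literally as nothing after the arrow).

ba->b; bc->; cb->b

  | abc => a
  | acbb => abb
  | ccbc => cbc => bc => ε
  | ccbbba => cbbba => bbba => bbb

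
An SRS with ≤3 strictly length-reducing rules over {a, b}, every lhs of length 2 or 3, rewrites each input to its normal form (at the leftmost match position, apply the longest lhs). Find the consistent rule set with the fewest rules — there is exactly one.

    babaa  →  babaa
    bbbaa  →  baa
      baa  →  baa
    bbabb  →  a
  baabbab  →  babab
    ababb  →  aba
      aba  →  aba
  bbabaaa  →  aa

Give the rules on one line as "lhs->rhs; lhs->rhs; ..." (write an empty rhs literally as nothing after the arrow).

aaa->ba; aab->a; bb->

  | babaa
  | bbbaa => baa
  | baa
  | bbabb => abb => a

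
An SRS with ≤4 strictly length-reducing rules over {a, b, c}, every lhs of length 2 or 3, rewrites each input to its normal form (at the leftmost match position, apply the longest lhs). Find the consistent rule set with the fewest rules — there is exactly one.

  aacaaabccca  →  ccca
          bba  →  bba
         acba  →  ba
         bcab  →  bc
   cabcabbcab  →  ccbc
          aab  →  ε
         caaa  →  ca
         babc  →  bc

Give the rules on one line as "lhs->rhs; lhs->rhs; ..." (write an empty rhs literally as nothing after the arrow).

aa->a; ab->; ac->

  | aacaaabccca => acaaabccca => aaabccca => aabccca => abccca => ccca
  | bba
  | acba => ba
  | bcab => bc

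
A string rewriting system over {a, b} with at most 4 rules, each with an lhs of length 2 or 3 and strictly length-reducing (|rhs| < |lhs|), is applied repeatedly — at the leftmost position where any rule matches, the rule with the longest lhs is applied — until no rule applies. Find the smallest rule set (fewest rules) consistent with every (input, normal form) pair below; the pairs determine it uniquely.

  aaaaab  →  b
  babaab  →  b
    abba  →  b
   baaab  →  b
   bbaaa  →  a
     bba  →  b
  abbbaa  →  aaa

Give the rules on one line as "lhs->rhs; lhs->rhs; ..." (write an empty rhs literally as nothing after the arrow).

  | aaaaab => aaaab => aaab => aab => ab => b
  | babaab => baab => ab => b
  | abba => bba => b
  | baaab => aab => ab => b

ab->b; ba->; bbb->a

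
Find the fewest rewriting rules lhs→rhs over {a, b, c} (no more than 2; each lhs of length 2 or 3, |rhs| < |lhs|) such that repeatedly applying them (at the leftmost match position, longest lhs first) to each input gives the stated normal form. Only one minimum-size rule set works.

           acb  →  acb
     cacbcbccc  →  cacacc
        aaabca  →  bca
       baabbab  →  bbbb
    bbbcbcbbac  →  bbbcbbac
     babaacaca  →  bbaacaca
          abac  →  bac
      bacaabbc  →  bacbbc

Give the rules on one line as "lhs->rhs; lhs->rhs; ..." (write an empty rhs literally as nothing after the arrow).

ab->b; cbc->ca

  | acb
  | cacbcbccc => cacabccc => cacbccc => cacacc
  | aaabca => aabca => abca => bca
  | baabbab => babbab => bbbab => bbbb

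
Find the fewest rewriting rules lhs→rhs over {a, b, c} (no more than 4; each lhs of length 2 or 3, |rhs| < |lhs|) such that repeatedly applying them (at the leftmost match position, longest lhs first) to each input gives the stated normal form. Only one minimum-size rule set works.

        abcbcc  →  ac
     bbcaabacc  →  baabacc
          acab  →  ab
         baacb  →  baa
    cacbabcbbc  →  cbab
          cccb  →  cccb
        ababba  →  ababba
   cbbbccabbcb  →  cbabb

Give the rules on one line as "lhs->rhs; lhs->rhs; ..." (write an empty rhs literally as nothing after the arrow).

  | abcbcc => abcc => ac
  | bbcaabacc => baabacc
  | acab => ab
  | baacb => baa

acb->a; bc->; ca->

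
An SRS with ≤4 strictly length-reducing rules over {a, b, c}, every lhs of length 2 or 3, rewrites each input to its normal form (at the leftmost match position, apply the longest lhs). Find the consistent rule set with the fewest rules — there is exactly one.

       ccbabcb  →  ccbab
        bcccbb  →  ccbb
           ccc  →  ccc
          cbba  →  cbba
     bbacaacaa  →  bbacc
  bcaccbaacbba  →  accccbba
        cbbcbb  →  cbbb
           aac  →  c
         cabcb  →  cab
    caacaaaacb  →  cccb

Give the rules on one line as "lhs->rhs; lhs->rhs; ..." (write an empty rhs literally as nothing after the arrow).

aa->; baa->c; bc->

  | ccbabcb => ccbab
  | bcccbb => ccbb
  | ccc
  | cbba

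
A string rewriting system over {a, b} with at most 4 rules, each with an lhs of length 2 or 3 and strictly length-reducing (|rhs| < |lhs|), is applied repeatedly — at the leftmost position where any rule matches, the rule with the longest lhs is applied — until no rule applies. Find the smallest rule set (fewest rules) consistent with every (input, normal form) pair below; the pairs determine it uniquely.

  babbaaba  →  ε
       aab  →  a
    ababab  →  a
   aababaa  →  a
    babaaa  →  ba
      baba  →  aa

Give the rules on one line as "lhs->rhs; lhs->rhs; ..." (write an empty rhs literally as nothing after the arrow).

aaa->b; ab->; aba->; bab->a

  | babbaaba => abaaba => aba => ε
  | aab => a
  | ababab => bab => a
  | aababaa => abaa => a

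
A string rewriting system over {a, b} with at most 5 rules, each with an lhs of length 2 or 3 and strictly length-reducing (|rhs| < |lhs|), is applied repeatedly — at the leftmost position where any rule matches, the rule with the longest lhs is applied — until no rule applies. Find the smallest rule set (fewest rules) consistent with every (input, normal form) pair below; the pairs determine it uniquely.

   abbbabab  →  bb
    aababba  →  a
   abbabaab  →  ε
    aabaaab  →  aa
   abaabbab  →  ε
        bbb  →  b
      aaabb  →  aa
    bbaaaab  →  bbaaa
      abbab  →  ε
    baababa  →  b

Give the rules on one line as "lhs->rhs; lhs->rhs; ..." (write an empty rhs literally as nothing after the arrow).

ab->; aba->; abb->; bbb->b

  | abbbabab => babab => bb
  | aababba => abba => a
  | abbabaab => abaab => ab => ε
  | aabaaab => aaab => aa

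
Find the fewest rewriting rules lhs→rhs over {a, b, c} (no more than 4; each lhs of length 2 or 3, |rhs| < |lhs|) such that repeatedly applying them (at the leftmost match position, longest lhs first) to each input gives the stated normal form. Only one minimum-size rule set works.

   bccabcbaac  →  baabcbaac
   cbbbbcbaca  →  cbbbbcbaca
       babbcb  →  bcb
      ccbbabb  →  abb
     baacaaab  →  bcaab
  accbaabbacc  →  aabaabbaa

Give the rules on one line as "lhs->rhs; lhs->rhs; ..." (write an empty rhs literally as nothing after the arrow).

aaa->ca; bab->; cc->a

  | bccabcbaac => baabcbaac
  | cbbbbcbaca
  | babbcb => bcb
  | ccbbabb => abbabb => abb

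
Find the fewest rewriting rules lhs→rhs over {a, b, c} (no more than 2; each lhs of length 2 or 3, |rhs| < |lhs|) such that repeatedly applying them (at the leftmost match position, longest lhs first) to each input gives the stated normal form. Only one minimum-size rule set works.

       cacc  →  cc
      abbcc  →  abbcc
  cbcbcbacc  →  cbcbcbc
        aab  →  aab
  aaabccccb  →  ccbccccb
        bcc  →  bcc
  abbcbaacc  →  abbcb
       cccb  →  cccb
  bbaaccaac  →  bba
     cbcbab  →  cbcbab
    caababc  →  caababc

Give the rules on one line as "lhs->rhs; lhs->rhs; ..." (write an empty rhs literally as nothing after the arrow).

aaa->cc; ac->

  | cacc => cc
  | abbcc
  | cbcbcbacc => cbcbcbc
  | aab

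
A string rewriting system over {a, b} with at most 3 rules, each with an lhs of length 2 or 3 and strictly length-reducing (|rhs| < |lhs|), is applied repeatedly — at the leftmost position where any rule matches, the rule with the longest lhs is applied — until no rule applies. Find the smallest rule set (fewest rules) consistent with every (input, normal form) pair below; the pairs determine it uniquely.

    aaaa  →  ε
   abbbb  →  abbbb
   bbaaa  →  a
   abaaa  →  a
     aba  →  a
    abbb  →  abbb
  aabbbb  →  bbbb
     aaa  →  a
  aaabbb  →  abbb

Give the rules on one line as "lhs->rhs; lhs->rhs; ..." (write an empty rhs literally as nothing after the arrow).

aa->; ba->

  | aaaa => aa => ε
  | abbbb
  | bbaaa => baa => a
  | abaaa => aaa => a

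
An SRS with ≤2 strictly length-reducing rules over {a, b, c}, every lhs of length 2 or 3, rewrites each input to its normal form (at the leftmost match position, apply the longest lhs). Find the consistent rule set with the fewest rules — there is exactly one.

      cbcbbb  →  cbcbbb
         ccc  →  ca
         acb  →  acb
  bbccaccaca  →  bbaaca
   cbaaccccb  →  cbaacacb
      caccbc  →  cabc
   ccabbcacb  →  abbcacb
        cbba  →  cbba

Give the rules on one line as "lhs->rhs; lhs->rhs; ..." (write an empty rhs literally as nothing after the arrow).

cc->; ccc->ca

  | cbcbbb
  | ccc => ca
  | acb
  | bbccaccaca => bbaccaca => bbaaca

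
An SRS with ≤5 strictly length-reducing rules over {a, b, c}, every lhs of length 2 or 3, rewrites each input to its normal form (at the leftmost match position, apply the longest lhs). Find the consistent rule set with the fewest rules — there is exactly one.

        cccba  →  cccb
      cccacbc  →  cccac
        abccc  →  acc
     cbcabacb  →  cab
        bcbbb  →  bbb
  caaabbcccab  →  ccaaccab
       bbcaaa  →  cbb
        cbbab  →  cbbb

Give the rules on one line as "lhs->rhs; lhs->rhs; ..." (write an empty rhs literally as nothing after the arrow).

aaa->bb; ba->b; bbc->ca; bc->

  | cccba => cccb
  | cccacbc => cccac
  | abccc => acc
  | cbcabacb => cabacb => cabcb => cab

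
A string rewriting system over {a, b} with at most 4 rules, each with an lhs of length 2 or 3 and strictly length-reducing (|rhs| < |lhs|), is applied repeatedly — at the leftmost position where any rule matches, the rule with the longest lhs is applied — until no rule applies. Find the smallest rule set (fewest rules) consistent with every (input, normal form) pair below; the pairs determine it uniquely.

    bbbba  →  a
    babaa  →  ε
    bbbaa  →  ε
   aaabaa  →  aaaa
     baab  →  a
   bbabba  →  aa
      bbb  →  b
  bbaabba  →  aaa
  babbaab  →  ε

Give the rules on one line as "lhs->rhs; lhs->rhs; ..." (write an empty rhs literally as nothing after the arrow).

ab->; abb->a; baa->ab; bb->

  | bbbba => bba => a
  | babaa => baa => ab => ε
  | bbbaa => baa => ab => ε
  | aaabaa => aaaa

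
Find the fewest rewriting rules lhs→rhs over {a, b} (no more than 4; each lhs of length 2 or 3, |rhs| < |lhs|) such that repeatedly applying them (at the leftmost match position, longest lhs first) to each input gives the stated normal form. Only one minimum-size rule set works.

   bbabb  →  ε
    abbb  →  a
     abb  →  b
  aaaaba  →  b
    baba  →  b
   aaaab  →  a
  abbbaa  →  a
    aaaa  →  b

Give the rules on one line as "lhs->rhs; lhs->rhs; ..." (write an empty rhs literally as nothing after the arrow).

aa->b; ba->a; bb->a; bbb->

  | bbabb => aabb => bbb => ε
  | abbb => a
  | abb => aa => b
  | aaaaba => baaba => aaba => bba => aa => b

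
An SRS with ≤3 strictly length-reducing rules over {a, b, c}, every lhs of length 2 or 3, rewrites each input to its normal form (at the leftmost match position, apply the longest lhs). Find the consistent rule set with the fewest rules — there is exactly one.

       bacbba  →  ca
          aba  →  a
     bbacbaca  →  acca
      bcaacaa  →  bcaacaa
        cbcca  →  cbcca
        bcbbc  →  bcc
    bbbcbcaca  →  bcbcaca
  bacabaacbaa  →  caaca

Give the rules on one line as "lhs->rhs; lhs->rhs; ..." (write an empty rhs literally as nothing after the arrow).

ba->; bb->

  | bacbba => cbba => ca
  | aba => a
  | bbacbaca => acbaca => acca
  | bcaacaa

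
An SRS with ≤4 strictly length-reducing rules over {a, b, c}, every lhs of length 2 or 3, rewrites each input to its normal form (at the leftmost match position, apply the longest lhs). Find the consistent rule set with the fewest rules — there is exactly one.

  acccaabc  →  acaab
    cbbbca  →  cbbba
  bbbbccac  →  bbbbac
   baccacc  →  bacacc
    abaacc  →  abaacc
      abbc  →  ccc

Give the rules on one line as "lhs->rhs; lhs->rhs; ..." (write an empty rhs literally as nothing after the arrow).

  | acccaabc => accaabc => acaabc => acaab
  | cbbbca => cbbba
  | bbbbccac => bbbbcac => bbbbac
  | baccacc => bacacc

abb->cc; bc->b; cca->ca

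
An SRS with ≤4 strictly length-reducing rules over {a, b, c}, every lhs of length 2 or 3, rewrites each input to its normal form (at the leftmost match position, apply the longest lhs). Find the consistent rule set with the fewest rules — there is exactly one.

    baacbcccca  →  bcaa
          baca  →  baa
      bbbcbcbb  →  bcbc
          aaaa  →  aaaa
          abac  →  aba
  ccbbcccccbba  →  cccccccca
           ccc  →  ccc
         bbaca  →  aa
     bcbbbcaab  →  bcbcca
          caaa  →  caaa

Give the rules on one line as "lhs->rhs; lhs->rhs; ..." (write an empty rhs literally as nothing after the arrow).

aab->ca; ac->a; bb->; bbc->cc

  | baacbcccca => baabcccca => bcacccca => bcaccca => bcacca => bcaca => bcaa
  | baca => baa
  | bbbcbcbb => bcbcbb => bcbc
  | aaaa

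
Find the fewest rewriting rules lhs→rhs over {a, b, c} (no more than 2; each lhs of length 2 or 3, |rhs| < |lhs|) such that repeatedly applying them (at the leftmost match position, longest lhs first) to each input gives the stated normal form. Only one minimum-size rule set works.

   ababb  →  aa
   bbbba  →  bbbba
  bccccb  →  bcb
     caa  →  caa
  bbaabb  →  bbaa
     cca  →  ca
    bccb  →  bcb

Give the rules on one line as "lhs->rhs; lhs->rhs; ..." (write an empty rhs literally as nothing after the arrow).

  | ababb => aabb => aab => aa
  | bbbba
  | bccccb => bcccb => bccb => bcb
  | caa

ab->a; cc->c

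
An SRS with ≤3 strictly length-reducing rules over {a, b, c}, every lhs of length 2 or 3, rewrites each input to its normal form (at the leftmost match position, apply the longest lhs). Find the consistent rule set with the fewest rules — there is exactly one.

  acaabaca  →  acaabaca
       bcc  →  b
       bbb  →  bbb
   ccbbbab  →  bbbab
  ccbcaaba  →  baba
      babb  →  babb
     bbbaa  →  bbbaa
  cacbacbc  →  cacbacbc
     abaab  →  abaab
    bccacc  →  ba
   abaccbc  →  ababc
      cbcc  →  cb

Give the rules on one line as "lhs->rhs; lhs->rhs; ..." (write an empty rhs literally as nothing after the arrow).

bca->b; cc->

  | acaabaca
  | bcc => b
  | bbb
  | ccbbbab => bbbab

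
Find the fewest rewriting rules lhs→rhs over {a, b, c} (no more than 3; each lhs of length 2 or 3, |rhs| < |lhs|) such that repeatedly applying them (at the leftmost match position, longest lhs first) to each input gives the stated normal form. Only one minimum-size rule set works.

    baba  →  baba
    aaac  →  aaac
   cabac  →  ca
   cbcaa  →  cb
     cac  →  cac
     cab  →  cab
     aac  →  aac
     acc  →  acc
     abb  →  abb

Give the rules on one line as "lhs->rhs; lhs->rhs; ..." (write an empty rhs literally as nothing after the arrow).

bac->; caa->

  | baba
  | aaac
  | cabac => ca
  | cbcaa => cb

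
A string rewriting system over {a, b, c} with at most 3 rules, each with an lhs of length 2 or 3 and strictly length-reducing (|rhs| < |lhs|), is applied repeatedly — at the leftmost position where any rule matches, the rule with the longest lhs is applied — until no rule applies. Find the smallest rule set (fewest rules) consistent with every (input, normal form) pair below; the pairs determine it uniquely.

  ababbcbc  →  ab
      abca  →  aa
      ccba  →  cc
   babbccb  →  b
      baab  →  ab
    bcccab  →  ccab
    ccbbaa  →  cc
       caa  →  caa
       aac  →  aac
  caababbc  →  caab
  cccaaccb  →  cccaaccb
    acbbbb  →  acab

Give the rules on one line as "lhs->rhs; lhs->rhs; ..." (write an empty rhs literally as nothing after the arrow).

  | ababbcbc => abbcbc => abbc => ab
  | abca => aa
  | ccba => cc
  | babbccb => bbccb => bcb => b

ba->; bbb->a; bc->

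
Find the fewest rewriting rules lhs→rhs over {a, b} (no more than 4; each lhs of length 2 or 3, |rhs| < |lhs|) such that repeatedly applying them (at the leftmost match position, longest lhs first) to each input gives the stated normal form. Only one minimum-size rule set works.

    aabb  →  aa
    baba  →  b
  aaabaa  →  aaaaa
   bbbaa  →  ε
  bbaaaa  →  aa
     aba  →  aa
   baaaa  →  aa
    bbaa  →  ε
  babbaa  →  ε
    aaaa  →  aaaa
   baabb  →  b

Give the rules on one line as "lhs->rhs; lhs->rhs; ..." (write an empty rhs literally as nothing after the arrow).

  | aabb => aab => aa
  | baba => bba => ba => b
  | aaabaa => aaaaa
  | bbbaa => bbaa => baa => ε

ab->a; ba->b; baa->; bb->b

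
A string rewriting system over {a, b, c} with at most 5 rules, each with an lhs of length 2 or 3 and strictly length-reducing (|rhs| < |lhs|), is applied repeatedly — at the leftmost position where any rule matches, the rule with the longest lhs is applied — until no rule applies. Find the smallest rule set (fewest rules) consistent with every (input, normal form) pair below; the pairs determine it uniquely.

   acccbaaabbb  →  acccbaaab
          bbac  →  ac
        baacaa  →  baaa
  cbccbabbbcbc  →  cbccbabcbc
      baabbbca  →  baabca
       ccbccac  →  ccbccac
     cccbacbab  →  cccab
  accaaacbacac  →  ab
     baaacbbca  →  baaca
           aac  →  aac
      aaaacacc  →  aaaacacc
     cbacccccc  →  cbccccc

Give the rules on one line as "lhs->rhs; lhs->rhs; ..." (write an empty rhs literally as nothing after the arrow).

acb->b; bac->b; bb->; caa->a

  | acccbaaabbb => acccbaaab
  | bbac => ac
  | baacaa => baaa
  | cbccbabbbcbc => cbccbabcbc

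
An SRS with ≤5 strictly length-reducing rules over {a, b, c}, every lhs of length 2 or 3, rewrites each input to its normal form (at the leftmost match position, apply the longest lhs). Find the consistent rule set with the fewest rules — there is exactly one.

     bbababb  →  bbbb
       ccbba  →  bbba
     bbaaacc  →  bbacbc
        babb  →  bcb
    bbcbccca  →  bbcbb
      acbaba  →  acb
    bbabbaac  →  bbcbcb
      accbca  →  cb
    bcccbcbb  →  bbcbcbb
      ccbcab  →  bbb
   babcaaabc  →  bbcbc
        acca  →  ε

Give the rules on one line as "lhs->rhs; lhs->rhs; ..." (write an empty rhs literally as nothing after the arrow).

  | bbababb => bbcabb => bbbb
  | ccbba => bbba
  | bbaaacc => bbacbc
  | babb => bcb

aac->cb; ab->c; ca->; cc->b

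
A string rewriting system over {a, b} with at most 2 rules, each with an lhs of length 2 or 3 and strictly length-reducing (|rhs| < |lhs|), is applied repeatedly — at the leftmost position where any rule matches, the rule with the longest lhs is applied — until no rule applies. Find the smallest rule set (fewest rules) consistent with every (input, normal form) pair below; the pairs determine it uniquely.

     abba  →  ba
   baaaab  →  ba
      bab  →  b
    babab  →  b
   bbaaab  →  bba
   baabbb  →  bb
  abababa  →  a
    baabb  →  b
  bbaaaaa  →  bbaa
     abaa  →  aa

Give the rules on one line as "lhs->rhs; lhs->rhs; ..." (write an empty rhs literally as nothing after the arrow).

aaa->aa; ab->

  | abba => ba
  | baaaab => baaab => baab => ba
  | bab => b
  | babab => bab => b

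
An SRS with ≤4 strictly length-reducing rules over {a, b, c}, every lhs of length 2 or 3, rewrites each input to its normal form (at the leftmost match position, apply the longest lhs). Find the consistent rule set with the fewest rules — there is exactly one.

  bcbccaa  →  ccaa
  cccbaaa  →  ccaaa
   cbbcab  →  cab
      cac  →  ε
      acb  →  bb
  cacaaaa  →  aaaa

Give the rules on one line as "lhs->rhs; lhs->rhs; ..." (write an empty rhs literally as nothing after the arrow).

ac->b; bc->c; cb->

  | bcbccaa => cbccaa => ccaa
  | cccbaaa => ccaaa
  | cbbcab => bcab => cab
  | cac => cb => ε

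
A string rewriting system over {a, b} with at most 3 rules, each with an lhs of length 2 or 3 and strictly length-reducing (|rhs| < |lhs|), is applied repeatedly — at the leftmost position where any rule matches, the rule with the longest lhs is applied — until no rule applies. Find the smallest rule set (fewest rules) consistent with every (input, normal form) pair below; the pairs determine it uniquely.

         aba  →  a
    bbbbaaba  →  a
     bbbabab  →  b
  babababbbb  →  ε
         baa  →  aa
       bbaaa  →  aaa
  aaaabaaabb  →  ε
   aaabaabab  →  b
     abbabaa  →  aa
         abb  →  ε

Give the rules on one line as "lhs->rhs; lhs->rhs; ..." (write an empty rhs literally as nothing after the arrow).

ab->b; ba->a; bb->

  | aba => ba => a
  | bbbbaaba => bbaaba => aaba => aba => ba => a
  | bbbabab => babab => abab => bab => ab => b
  | babababbbb => abababbbb => bababbbb => ababbbb => babbbb => abbbb => bbbb => bb => ε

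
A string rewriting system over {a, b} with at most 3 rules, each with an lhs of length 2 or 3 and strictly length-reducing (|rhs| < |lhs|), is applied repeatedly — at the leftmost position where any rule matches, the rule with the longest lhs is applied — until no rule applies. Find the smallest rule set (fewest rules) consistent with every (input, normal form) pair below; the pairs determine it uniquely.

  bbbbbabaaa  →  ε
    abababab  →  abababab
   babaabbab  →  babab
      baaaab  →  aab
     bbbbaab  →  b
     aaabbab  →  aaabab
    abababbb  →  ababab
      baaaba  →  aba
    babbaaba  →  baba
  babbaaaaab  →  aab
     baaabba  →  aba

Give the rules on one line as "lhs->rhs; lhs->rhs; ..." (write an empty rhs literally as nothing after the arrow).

  | bbbbbabaaa => bbbbabaaa => bbbabaaa => bbabaaa => babaaa => baa => ε
  | abababab
  | babaabbab => babbab => babab
  | baaaab => aab

baa->; bb->b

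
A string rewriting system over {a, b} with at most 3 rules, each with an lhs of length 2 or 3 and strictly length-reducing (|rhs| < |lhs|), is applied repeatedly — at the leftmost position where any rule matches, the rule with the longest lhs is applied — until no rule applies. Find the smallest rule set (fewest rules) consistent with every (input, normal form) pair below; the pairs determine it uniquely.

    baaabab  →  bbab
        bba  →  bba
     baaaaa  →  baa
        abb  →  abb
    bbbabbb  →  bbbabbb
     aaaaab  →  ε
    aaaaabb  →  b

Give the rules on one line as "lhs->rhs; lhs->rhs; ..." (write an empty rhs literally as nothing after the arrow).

  | baaabab => bbab
  | bba
  | baaaaa => baa
  | abb

aaa->; aab->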